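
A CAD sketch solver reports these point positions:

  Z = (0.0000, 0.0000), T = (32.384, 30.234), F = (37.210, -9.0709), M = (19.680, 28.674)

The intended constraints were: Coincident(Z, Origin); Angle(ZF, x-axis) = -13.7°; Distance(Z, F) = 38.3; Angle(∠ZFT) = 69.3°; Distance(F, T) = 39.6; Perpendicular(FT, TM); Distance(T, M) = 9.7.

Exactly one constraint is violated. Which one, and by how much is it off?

Distance(T, M) = 9.7 — off by 3.10.

Z = (0.00, 0.00) ✓; ZF at -13.70° ✓; |ZF| = 38.30 ✓; ∠ZFT = 69.30° ✓; |FT| = 39.60 ✓; ∠(FT, TM) = 90.00° ✓; |TM| = 12.80 ✗.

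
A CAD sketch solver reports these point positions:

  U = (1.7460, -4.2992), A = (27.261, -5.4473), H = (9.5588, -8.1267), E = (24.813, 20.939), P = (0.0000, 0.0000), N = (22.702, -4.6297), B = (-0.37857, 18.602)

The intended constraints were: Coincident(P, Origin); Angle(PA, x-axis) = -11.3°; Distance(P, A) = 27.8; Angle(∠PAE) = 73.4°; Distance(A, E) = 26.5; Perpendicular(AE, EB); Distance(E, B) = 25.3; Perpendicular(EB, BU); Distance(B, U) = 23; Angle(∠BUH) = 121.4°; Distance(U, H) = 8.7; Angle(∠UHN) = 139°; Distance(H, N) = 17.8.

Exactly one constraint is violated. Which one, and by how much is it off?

Distance(H, N) = 17.8 — off by 4.20.

P = (0.00, 0.00) ✓; PA at -11.30° ✓; |PA| = 27.80 ✓; ∠PAE = 73.40° ✓; |AE| = 26.50 ✓; ∠(AE, EB) = 90.00° ✓; |EB| = 25.30 ✓; ∠(EB, BU) = 90.00° ✓; |BU| = 23.00 ✓; ∠BUH = 121.4° ✓; |UH| = 8.700 ✓; ∠UHN = 139.0° ✓; |HN| = 13.60 ✗.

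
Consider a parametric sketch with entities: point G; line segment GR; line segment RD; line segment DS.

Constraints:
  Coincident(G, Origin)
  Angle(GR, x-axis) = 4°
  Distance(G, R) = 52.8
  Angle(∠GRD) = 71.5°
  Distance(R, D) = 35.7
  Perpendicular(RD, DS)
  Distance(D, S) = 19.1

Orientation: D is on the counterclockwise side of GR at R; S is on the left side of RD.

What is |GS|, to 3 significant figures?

36.3

G is at the origin; GR runs at 4.0° with length 52.8, so R = 52.8·(cos 4.0°, sin 4.0°) = (52.7, 3.68). ∠GRD = 71.5°, so RD runs at 4.0° + (180° − 71.5°) = 112° from the x-axis; with |RD| = 35.7, D = R + 35.7·(cos 112°, sin 112°) = (39.0, 36.7). RD ⟂ DS; with |DS| = 19.1 on the left of RD, S = D + 19.1·(-0.924, -0.383) = (21.4, 29.4). Then |GS| = |S − G| = 36.3.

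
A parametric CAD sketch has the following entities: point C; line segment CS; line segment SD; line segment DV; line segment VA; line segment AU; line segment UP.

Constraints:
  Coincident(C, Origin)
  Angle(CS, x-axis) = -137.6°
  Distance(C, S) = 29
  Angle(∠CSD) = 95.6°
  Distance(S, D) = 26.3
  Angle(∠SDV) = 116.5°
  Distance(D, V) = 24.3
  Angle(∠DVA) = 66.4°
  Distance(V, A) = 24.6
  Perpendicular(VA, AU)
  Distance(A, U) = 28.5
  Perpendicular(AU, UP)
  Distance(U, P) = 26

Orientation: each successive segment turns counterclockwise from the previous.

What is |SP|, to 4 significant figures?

37.71

VA ⟂ AU, so AU runs at -146.1°; with |AU| = 28.5, U = (-19.13, -31.75). AU is perpendicular to UP, so UP runs at -56.10°; with |UP| = 26.0, P = (-4.627, -53.33). Then |SP| = |P − S| = 37.71.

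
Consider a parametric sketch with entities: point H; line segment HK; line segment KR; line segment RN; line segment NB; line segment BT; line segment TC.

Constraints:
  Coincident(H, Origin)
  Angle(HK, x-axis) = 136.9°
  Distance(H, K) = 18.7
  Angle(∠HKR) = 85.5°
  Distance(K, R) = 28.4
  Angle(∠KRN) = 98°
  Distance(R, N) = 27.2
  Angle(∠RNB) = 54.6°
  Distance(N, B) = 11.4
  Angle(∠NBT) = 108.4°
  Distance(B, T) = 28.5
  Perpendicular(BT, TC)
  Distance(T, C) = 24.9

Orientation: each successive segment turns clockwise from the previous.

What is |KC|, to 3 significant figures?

51.2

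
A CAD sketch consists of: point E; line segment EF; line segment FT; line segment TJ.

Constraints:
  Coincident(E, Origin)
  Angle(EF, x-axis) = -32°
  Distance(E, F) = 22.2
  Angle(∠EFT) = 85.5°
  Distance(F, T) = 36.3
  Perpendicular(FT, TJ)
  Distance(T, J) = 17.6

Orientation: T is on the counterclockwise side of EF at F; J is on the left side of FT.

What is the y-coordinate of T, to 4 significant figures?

20.43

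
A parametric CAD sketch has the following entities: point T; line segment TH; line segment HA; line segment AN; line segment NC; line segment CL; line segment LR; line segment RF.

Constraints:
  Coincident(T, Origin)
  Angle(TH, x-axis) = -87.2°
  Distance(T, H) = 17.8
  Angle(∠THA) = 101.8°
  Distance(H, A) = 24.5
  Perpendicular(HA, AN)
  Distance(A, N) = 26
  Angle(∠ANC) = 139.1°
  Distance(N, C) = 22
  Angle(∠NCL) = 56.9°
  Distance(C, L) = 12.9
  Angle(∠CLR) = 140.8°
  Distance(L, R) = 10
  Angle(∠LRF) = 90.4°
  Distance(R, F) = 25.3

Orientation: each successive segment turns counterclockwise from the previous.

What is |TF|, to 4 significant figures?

39.77

T is at the origin; TH runs at -87.2° with length 17.8, so H = (0.8695, -17.78). ∠THA = 101.8° gives HA at -9.000° from the x-axis; with |HA| = 24.5, A = (25.07, -21.61). HA ⟂ AN, so AN runs at 81.00°; with |AN| = 26.0, N = (29.14, 4.069). ∠ANC = 139.1° gives NC at 121.9° from the x-axis; with |NC| = 22.0, C = (17.51, 22.75). ∠NCL = 56.9° gives CL at -115.0° from the x-axis; with |CL| = 12.9, L = (12.06, 11.05). ∠CLR = 140.8° gives LR at -75.80° from the x-axis; with |LR| = 10.0, R = (14.51, 1.360). ∠LRF = 90.4° gives RF at 13.80° from the x-axis; with |RF| = 25.3, F = (39.08, 7.395). Then |TF| = |F − T| = 39.77.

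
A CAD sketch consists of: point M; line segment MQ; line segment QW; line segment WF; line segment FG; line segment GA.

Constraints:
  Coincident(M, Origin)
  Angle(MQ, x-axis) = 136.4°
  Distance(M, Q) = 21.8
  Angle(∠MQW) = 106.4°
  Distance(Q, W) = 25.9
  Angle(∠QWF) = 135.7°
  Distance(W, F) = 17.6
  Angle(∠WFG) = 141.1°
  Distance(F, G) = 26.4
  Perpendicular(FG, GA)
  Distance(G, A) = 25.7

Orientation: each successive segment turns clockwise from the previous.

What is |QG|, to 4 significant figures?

56.70

M is at the origin; MQ runs at 136.4° with length 21.8, so Q = (-15.79, 15.03). ∠MQW = 106.4° gives QW at 62.80° from the x-axis; with |QW| = 25.9, W = (-3.948, 38.07). ∠QWF = 135.7° gives WF at 18.50° from the x-axis; with |WF| = 17.6, F = (12.74, 43.65). ∠WFG = 141.1° gives FG at -20.40° from the x-axis; with |FG| = 26.4, G = (37.49, 34.45). Then |QG| = |G − Q| = 56.70.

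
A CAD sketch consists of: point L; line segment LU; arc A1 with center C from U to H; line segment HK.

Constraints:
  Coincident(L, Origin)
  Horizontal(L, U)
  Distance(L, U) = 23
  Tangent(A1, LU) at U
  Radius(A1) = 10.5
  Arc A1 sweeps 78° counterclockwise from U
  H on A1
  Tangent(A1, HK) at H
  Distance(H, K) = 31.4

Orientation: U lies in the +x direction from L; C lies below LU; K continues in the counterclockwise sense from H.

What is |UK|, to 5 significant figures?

42.492

L is at the origin; LU is horizontal with |LU| = 23.0 and U on the +x side, so U = (23.000, 0.0000). The tangent condition forces CU to be normal to LU, so C = U + (0, -10.5) = (23.000, -10.500). On A1, U sits at bearing 90° from C; a 78° counterclockwise sweep puts H at bearing 168°, so H = C + 10.5·(cos 168°, sin 168°) = (12.729, -8.3169). Tangency of A1 to HK means the radius CH is perpendicular to HK, so HK runs along (−sin 168°, cos 168°); with |HK| = 31.4, K = (6.2010, -39.031). Then |UK| = |K − U| = 42.492.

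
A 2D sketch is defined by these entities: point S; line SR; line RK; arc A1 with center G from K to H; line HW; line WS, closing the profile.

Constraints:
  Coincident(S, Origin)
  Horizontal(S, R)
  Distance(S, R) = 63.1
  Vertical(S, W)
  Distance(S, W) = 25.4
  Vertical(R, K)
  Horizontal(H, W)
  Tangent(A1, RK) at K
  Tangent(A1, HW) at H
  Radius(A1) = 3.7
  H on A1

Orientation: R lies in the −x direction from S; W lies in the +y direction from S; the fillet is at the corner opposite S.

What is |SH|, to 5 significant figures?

64.603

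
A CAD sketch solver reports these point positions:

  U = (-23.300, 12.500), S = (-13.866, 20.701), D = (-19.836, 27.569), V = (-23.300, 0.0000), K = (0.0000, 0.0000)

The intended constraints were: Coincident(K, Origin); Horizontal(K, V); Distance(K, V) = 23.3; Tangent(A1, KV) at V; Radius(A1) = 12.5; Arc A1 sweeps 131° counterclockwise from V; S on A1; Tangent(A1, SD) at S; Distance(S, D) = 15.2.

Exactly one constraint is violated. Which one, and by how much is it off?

Distance(S, D) = 15.2 — off by 6.10.

K = (0.00, 0.00) ✓; K.y = 0.00, V.y = 0.00 ✓; |KV| = 23.30 ✓; ∠(UV, VK) = 90.00° ✓; |UV| = 12.50 ✓; bearing(U→S) − bearing(U→V) = 131.0° ✓; |US| = 12.50 ✓; ∠(US, SD) = 90.00° ✓; |SD| = 9.100 ✗.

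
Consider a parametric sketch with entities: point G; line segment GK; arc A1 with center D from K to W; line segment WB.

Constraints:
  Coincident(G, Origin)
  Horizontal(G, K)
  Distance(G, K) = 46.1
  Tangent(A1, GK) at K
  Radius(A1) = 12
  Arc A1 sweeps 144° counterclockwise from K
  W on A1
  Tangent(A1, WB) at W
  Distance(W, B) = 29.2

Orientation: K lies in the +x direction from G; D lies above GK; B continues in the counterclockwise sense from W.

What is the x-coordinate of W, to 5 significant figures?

53.153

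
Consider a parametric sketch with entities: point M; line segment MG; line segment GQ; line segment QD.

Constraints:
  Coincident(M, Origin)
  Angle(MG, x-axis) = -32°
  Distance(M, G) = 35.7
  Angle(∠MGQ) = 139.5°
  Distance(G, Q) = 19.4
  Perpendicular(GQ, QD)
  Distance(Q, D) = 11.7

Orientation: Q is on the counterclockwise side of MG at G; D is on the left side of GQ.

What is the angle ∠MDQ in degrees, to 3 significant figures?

104°

M is at the origin; MG runs at -32.0° with length 35.7, so G = 35.7·(cos -32.0°, sin -32.0°) = (30.3, -18.9). ∠MGQ = 139.5°, so GQ runs at -32.0° + (180° − 139.5°) = 8.50° from the x-axis; with |GQ| = 19.4, Q = G + 19.4·(cos 8.50°, sin 8.50°) = (49.5, -16.1). GQ is perpendicular to QD; with |QD| = 11.7 on the left of GQ, D = Q + 11.7·(-0.148, 0.989) = (47.7, -4.48). Then cos ∠MDQ = DM·DQ / (|DM||DQ|), giving 104°.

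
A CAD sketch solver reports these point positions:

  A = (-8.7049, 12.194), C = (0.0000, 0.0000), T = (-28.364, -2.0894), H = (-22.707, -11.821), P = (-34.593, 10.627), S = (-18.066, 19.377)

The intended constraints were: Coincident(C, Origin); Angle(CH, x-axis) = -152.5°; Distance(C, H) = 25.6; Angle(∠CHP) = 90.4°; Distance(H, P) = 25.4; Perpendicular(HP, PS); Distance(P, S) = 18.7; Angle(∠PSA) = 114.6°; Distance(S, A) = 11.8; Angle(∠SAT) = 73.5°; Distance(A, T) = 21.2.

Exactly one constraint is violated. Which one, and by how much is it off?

Distance(A, T) = 21.2 — off by 3.10.

C = (0.00, 0.00) ✓; CH at -152.5° ✓; |CH| = 25.60 ✓; ∠CHP = 90.40° ✓; |HP| = 25.40 ✓; ∠(HP, PS) = 90.00° ✓; |PS| = 18.70 ✓; ∠PSA = 114.6° ✓; |SA| = 11.80 ✓; ∠SAT = 73.50° ✓; |AT| = 24.30 ✗.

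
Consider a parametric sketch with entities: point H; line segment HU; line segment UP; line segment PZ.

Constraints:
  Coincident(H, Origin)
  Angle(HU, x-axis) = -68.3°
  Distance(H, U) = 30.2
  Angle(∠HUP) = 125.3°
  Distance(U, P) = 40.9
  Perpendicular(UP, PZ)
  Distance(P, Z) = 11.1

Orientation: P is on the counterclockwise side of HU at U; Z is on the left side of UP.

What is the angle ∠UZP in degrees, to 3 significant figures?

74.8°

H is at the origin; HU runs at -68.3° with length 30.2, so U = 30.2·(cos -68.3°, sin -68.3°) = (11.2, -28.1). ∠HUP = 125.3°, so UP runs at -68.3° + (180° − 125.3°) = -13.6° from the x-axis; with |UP| = 40.9, P = U + 40.9·(cos -13.6°, sin -13.6°) = (50.9, -37.7). UP is perpendicular to PZ; with |PZ| = 11.1 on the left of UP, Z = P + 11.1·(0.235, 0.972) = (53.5, -26.9). Then cos ∠UZP = ZU·ZP / (|ZU||ZP|), giving 74.8°.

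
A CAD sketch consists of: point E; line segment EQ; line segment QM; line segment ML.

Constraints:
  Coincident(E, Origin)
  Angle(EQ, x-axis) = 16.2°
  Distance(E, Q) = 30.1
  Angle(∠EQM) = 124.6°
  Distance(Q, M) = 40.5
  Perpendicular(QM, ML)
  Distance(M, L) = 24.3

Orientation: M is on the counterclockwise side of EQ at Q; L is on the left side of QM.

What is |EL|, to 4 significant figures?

57.59

E is at the origin; EQ runs at 16.2° with length 30.1, so Q = 30.1·(cos 16.2°, sin 16.2°) = (28.90, 8.398). ∠EQM = 124.6°, so QM runs at 16.2° + (180° − 124.6°) = 71.60° from the x-axis; with |QM| = 40.5, M = Q + 40.5·(cos 71.60°, sin 71.60°) = (41.69, 46.83). QM ⟂ ML; with |ML| = 24.3 on the left of QM, L = M + 24.3·(-0.9489, 0.3156) = (18.63, 54.50). Then |EL| = |L − E| = 57.59.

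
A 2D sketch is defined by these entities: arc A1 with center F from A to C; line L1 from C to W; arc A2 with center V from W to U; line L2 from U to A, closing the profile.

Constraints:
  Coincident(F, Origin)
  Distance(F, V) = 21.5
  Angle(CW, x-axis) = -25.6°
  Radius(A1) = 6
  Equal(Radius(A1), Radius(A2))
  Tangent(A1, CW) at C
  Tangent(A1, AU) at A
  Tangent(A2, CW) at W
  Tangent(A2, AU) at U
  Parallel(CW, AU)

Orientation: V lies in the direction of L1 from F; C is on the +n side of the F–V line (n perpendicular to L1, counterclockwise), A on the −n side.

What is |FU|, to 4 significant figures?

22.32

Tangency of A1 to both parallel lines with radius 6.0 puts C and A at F ± 6.0·n: C = (2.593, 5.411), A = (-2.593, -5.411). Equal radii place W and U the same way about V: W = V + 6.0·n = (21.98, -3.879), U = V − 6.0·n = (16.80, -14.70). Then |FU| = |U − F| = 22.32.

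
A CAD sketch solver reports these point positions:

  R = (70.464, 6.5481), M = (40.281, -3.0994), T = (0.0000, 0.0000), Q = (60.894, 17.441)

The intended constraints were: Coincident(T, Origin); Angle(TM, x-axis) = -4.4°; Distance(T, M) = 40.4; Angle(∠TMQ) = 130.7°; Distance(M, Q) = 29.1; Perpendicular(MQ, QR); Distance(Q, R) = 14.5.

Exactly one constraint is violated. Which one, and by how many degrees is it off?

Perpendicular(MQ, QR) — off by 3.60°.

T = (0.00, 0.00) ✓; TM at -4.400° ✓; |TM| = 40.40 ✓; ∠TMQ = 130.7° ✓; |MQ| = 29.10 ✓; ∠(MQ, QR) = 93.60° ✗; |QR| = 14.50 ✓.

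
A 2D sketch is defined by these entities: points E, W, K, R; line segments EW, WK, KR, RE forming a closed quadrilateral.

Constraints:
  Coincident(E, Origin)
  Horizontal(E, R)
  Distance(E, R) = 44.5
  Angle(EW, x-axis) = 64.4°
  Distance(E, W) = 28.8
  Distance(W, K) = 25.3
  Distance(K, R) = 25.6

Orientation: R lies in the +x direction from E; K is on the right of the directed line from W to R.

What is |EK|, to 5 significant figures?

19.006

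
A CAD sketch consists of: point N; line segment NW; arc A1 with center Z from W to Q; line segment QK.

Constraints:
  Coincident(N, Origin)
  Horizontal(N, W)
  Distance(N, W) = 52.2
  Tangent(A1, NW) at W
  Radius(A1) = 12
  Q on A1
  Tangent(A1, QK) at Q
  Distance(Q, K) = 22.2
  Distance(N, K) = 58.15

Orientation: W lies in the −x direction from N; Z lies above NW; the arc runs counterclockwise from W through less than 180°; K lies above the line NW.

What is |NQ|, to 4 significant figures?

43.07

N is at the origin; NW is horizontal with |NW| = 52.2 and W on the −x side, so W = (-52.20, 0.000). A1 meets NW tangentially, so ZW is at right angles to NW, so Z = W + (0, 12) = (-52.20, 12.00). Since ZQ ⟂ QK (tangency), |ZK| = √(12.0² + 22.2²) = 25.24 regardless of where Q sits on A1. So K lies on both circle(N, 58.15) and circle(Z, 25.24); the above-NW intersection is K = (-45.42, 36.31). Q is the foot of the tangent from K: Q = (-40.50, 14.66).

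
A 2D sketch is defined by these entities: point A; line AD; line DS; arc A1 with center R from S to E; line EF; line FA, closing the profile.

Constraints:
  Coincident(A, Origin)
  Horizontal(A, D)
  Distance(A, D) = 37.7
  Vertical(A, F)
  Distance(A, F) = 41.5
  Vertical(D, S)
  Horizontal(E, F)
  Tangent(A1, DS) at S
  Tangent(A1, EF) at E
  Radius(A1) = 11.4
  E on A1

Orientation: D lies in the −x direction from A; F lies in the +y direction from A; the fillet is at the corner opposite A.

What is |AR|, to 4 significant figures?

39.97

A is at the origin; AD is horizontal with |AD| = 37.7 and D on the −x side, so D = (-37.70, 0.000). AF is vertical with |AF| = 41.5 and F on the +y side, so F = (0.000, 41.50). The virtual corner opposite A is at (-37.70, 41.50). Tangency of A1 to DS means the radius RS is perpendicular to DS and the tangent condition forces RE to be normal to EF, with radius 11.4, so the center R sits 11.4 in from both sides at R = (-26.30, 30.10). Then |AR| = |R − A| = 39.97.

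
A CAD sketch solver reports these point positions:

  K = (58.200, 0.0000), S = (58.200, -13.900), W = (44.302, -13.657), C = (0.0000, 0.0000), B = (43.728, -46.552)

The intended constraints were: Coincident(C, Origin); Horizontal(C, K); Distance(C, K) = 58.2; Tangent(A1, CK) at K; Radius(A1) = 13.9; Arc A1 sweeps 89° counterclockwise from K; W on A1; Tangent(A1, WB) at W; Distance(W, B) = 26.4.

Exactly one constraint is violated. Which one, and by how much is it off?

Distance(W, B) = 26.4 — off by 6.50.

C = (0.00, 0.00) ✓; C.y = 0.00, K.y = 0.00 ✓; |CK| = 58.20 ✓; ∠(SK, KC) = 90.00° ✓; |SK| = 13.90 ✓; bearing(S→W) − bearing(S→K) = 89.00° ✓; |SW| = 13.90 ✓; ∠(SW, WB) = 90.00° ✓; |WB| = 32.90 ✗.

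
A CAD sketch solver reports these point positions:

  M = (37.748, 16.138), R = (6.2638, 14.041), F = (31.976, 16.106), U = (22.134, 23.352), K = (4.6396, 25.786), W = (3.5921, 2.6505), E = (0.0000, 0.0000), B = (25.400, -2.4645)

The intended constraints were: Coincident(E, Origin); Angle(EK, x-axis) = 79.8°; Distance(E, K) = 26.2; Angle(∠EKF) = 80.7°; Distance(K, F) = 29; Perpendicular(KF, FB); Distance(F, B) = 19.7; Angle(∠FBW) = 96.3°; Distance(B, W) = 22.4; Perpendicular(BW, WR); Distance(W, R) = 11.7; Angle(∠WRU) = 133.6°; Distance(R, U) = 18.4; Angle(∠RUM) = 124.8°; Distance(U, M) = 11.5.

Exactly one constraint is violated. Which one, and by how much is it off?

Distance(U, M) = 11.5 — off by 5.70.

E = (0.00, 0.00) ✓; EK at 79.80° ✓; |EK| = 26.20 ✓; ∠EKF = 80.70° ✓; |KF| = 29.00 ✓; ∠(KF, FB) = 90.00° ✓; |FB| = 19.70 ✓; ∠FBW = 96.30° ✓; |BW| = 22.40 ✓; ∠(BW, WR) = 90.00° ✓; |WR| = 11.70 ✓; ∠WRU = 133.6° ✓; |RU| = 18.40 ✓; ∠RUM = 124.8° ✓; |UM| = 17.20 ✗.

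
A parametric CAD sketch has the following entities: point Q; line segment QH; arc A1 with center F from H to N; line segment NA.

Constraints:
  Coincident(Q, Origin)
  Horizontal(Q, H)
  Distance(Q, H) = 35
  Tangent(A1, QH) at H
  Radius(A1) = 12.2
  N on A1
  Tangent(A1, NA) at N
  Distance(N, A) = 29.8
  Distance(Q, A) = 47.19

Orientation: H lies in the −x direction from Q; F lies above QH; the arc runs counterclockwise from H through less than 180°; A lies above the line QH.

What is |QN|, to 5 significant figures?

25.726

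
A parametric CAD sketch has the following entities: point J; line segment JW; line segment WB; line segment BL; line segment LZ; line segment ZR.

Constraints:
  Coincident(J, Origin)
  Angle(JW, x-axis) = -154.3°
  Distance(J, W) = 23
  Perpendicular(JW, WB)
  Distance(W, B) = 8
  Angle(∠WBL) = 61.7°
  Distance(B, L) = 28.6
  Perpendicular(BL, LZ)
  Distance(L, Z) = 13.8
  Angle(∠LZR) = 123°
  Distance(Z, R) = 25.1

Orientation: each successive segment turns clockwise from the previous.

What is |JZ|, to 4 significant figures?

18.24

J is at the origin; JW runs at -154.3° with length 23.0, so W = (-20.72, -9.974). JW is perpendicular to WB, so WB runs at 115.7°; with |WB| = 8.0, B = (-24.19, -2.766). ∠WBL = 61.7° gives BL at -2.600° from the x-axis; with |BL| = 28.6, L = (4.377, -4.063). BL ⟂ LZ, so LZ runs at -92.60°; with |LZ| = 13.8, Z = (3.751, -17.85). Then |JZ| = |Z − J| = 18.24.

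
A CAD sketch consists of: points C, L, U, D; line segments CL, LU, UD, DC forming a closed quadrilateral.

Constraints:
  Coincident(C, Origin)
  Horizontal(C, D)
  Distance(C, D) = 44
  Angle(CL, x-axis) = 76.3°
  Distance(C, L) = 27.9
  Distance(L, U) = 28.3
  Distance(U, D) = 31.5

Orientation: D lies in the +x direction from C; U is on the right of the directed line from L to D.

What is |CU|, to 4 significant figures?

12.52

C is at the origin; CD is horizontal with |CD| = 44.0 and D in +x, so D = (44.0, 0). CL runs at 76.3° with |CL| = 27.9, so L = (6.608, 27.11). U is determined by |LU| = 28.3 and |UD| = 31.5 together: it lies at the intersection of circle(L, 28.3) and circle(D, 31.5). With |LD| = 46.18, the foot of the radical line on LD is 21.02 from L and the perpendicular offset is √(28.3² − 21.02²) = 18.95. Taking the right-of-LD solution: U = (12.51, -0.5725).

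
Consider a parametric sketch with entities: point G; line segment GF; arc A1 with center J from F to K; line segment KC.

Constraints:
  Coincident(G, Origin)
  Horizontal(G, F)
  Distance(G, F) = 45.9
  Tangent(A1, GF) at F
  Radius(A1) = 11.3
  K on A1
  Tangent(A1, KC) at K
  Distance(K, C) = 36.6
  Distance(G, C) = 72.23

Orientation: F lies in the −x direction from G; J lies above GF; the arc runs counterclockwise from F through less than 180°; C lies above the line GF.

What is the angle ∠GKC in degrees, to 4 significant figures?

142.9°

Checks: G = (0.00, 0.00) ✓; |JK| = 11.30 ✓; ∠(JK, KC) = 90.00° ✓; |KC| = 36.60 ✓; |GC| = 72.23 ✓.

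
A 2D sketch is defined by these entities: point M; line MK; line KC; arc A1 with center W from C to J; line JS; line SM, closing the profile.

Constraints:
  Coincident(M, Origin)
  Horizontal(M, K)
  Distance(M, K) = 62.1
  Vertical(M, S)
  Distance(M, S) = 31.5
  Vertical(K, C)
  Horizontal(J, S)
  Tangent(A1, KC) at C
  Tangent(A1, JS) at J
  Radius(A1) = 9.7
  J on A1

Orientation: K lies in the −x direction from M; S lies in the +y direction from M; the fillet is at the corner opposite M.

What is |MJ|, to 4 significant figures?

61.14

M is at the origin; M and K share the same y with |MK| = 62.1 and K on the −x side, so K = (-62.10, 0.000). M and S share the same x with |MS| = 31.5 and S on the +y side, so S = (0.000, 31.50). The virtual corner opposite M is at (-62.10, 31.50). A1 meets KC tangentially, so WC is at right angles to KC and since A1 is tangent to JS there, WJ ⟂ JS, with radius 9.7, so the center W sits 9.7 in from both sides at W = (-52.40, 21.80). That places the tangent points at C = (-62.10, 21.80) on KC and J = (-52.40, 31.50) on JS. Then |MJ| = |J − M| = 61.14.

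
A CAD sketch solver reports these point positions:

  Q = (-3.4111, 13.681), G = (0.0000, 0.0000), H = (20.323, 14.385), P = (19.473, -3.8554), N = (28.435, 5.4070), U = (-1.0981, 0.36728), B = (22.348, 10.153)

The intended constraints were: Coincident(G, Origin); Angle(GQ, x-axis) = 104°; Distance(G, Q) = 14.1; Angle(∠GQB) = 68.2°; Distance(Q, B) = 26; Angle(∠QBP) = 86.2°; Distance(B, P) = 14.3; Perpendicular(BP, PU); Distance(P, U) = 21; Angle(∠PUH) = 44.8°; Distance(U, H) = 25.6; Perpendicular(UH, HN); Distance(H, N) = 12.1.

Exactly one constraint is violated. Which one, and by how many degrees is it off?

Perpendicular(UH, HN) — off by 8.90°.

G = (0.00, 0.00) ✓; GQ at 104.0° ✓; |GQ| = 14.10 ✓; ∠GQB = 68.20° ✓; |QB| = 26.00 ✓; ∠QBP = 86.20° ✓; |BP| = 14.30 ✓; ∠(BP, PU) = 90.00° ✓; |PU| = 21.00 ✓; ∠PUH = 44.80° ✓; |UH| = 25.60 ✓; ∠(UH, HN) = 81.10° ✗; |HN| = 12.10 ✓.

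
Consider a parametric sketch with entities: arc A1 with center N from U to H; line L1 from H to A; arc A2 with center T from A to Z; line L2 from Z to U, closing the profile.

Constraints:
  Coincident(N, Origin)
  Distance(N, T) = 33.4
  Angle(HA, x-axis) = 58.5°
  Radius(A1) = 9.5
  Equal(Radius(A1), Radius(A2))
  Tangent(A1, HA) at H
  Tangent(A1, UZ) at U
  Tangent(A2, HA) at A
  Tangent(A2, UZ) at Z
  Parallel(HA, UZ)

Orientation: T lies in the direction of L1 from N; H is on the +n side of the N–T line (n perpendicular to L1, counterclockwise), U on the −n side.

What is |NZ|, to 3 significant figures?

34.7

Tangency of A1 to both parallel lines with radius 9.5 puts H and U at N ± 9.5·n: H = (-8.10, 4.96), U = (8.10, -4.96). Equal radii place A and Z the same way about T: A = T + 9.5·n = (9.35, 33.4), Z = T − 9.5·n = (25.6, 23.5). Then |NZ| = |Z − N| = 34.7.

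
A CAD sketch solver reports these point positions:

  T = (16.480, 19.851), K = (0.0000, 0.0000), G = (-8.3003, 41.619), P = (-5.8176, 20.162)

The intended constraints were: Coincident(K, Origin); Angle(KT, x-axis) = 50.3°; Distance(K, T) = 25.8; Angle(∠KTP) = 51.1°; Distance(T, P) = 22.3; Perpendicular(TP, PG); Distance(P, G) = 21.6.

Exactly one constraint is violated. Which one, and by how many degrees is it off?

Perpendicular(TP, PG) — off by 7.40°.

K = (0.00, 0.00) ✓; KT at 50.30° ✓; |KT| = 25.80 ✓; ∠KTP = 51.10° ✓; |TP| = 22.30 ✓; ∠(TP, PG) = 82.60° ✗; |PG| = 21.60 ✓.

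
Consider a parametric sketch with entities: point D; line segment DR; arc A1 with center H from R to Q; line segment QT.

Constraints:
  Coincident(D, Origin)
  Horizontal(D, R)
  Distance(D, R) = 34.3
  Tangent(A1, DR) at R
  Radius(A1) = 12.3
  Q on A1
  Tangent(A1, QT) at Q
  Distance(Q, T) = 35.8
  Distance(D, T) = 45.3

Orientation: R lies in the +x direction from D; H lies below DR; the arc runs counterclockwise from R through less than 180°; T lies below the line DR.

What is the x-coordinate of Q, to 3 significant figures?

22.5

D is at the origin; D and R share the same y with |DR| = 34.3 and R on the +x side, so R = (34.3, 0.00). The tangent condition forces HR to be normal to DR, so H = R + (0, -12.3) = (34.3, -12.3). Since HQ ⟂ QT (tangency), |HT| = √(12.3² + 35.8²) = 37.9 regardless of where Q sits on A1. So T lies on both circle(D, 45.3) and circle(H, 37.9); the below-DR intersection is T = (12.8, -43.5). Q is the foot of the tangent from T: Q = (22.5, -8.98).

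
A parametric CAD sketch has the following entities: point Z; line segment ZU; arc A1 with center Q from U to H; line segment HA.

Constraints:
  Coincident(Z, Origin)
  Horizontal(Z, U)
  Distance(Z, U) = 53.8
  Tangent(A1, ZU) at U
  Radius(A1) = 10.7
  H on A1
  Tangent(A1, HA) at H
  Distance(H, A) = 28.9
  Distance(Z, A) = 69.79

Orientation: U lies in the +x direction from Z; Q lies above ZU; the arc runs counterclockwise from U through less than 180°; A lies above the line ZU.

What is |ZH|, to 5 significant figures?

65.524

Checks: Z.y = 0.00, U.y = 0.00 ✓; ∠(QU, UZ) = 90.00° ✓; |QU| = 10.70 ✓; |QH| = 10.70 ✓; ∠(QH, HA) = 90.00° ✓; |HA| = 28.90 ✓; |ZA| = 69.79 ✓.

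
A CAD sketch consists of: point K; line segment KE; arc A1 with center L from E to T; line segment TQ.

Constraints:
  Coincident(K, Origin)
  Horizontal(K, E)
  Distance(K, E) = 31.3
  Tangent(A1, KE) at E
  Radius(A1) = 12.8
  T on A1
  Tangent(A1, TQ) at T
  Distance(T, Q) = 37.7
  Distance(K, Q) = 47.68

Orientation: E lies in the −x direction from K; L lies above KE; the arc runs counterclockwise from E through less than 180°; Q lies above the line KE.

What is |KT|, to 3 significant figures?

21.3

Checks: ∠(LE, EK) = 90.00° ✓; |LT| = 12.80 ✓; ∠(LT, TQ) = 90.00° ✓; |TQ| = 37.70 ✓; |KQ| = 47.68 ✓.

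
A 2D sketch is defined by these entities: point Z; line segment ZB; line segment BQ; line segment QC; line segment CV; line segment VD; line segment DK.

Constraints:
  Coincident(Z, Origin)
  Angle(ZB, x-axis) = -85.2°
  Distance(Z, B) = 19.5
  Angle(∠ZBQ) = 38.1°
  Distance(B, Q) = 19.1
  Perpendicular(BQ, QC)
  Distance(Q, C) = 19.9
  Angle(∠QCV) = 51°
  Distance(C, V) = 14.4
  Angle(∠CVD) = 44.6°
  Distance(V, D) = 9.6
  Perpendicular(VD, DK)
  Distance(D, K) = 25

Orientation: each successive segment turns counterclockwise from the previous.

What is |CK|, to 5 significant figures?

14.903

Z is at the origin; ZB runs at -85.2° with length 19.5, so B = (1.6317, -19.432). ∠ZBQ = 38.1° gives BQ at 56.700° from the x-axis; with |BQ| = 19.1, Q = (12.118, -3.4677). BQ is perpendicular to QC, so QC runs at 146.70°; with |QC| = 19.9, C = (-4.5145, 7.4579). ∠QCV = 51.0° gives CV at -84.300° from the x-axis; with |CV| = 14.4, V = (-3.0843, -6.8709). ∠CVD = 44.6° gives VD at 51.100° from the x-axis; with |VD| = 9.6, D = (2.9441, 0.60020). VD is perpendicular to DK, so DK runs at 141.10°; with |DK| = 25.0, K = (-16.512, 16.299). Then |CK| = |K − C| = 14.903.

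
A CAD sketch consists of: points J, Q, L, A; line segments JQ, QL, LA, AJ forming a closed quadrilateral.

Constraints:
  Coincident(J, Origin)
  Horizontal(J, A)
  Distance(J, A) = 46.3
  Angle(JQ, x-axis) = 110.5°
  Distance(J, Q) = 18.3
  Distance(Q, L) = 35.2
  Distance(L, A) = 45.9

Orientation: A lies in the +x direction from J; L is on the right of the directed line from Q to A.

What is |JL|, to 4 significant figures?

17.00

Checks: |QL| = 35.20 ✓; |LA| = 45.90 ✓.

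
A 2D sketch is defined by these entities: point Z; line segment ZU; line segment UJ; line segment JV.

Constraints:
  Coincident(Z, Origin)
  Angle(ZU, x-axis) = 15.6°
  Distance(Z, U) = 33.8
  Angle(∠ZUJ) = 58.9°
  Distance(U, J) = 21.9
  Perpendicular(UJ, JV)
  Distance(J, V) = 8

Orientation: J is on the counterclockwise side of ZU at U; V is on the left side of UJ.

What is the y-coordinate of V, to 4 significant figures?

18.29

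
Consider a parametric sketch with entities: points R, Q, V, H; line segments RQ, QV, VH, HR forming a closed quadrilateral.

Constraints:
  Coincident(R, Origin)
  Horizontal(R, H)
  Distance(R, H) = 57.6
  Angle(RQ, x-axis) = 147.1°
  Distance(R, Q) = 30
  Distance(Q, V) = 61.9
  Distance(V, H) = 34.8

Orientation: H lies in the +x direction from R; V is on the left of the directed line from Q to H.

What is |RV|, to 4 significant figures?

44.87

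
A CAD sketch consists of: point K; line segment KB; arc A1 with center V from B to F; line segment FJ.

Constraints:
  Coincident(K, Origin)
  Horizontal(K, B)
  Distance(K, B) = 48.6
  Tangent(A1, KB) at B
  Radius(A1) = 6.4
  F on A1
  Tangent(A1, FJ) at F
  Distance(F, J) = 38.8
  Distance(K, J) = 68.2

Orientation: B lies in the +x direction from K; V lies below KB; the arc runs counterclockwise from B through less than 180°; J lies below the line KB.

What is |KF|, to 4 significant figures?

43.06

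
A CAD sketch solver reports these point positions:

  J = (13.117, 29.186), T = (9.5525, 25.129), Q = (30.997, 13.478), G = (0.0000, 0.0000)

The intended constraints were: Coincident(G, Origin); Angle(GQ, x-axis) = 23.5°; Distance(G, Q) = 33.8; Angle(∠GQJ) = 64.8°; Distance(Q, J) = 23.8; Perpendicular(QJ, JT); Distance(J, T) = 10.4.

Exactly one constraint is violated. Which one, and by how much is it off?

Distance(J, T) = 10.4 — off by 5.00.

G = (0.00, 0.00) ✓; GQ at 23.50° ✓; |GQ| = 33.80 ✓; ∠GQJ = 64.80° ✓; |QJ| = 23.80 ✓; ∠(QJ, JT) = 90.00° ✓; |JT| = 5.400 ✗.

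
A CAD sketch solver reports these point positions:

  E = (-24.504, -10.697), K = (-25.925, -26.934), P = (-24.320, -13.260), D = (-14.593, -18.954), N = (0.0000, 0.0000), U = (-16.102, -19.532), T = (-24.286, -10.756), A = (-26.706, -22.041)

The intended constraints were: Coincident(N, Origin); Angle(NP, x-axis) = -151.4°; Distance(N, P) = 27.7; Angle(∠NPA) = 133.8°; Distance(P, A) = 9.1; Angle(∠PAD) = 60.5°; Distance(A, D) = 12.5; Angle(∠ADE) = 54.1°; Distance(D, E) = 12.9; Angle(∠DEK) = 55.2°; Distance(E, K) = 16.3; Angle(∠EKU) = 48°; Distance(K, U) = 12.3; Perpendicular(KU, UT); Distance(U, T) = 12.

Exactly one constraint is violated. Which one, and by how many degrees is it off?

Perpendicular(KU, UT) — off by 6.00°.

N = (0.00, 0.00) ✓; NP at -151.4° ✓; |NP| = 27.70 ✓; ∠NPA = 133.8° ✓; |PA| = 9.099 ✓; ∠PAD = 60.50° ✓; |AD| = 12.50 ✓; ∠ADE = 54.10° ✓; |DE| = 12.90 ✓; ∠DEK = 55.20° ✓; |EK| = 16.30 ✓; ∠EKU = 48.00° ✓; |KU| = 12.30 ✓; ∠(KU, UT) = 96.00° ✗; |UT| = 12.00 ✓.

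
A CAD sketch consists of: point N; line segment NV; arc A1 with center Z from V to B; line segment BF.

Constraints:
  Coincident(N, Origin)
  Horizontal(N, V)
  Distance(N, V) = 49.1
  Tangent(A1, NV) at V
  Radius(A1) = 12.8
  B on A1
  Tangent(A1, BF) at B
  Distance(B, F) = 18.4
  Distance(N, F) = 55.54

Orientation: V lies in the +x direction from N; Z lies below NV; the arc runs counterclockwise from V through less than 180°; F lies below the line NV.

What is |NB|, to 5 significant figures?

40.923

N is at the origin; N and V share the same y with |NV| = 49.1 and V on the +x side, so V = (49.100, 0.0000). Since A1 is tangent to NV there, ZV ⟂ NV, so Z = V + (0, -12.8) = (49.100, -12.800). Since ZB ⟂ BF (tangency), |ZF| = √(12.8² + 18.4²) = 22.414 regardless of where B sits on A1. So F lies on both circle(N, 55.54) and circle(Z, 22.414); the below-NV intersection is F = (43.519, -34.508). B is the foot of the tangent from F: B = (37.103, -17.263).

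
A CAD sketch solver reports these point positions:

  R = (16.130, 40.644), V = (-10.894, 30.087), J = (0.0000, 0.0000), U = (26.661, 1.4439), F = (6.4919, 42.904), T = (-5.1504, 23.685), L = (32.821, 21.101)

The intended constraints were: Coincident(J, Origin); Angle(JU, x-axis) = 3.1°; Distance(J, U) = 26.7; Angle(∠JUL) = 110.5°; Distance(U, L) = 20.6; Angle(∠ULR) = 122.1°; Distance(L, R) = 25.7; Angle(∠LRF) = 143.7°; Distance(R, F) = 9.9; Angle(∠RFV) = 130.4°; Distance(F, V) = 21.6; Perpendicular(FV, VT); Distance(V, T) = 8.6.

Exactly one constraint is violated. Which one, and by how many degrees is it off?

Perpendicular(FV, VT) — off by 5.50°.

J = (0.00, 0.00) ✓; JU at 3.100° ✓; |JU| = 26.70 ✓; ∠JUL = 110.5° ✓; |UL| = 20.60 ✓; ∠ULR = 122.1° ✓; |LR| = 25.70 ✓; ∠LRF = 143.7° ✓; |RF| = 9.900 ✓; ∠RFV = 130.4° ✓; |FV| = 21.60 ✓; ∠(FV, VT) = 95.50° ✗; |VT| = 8.601 ✓.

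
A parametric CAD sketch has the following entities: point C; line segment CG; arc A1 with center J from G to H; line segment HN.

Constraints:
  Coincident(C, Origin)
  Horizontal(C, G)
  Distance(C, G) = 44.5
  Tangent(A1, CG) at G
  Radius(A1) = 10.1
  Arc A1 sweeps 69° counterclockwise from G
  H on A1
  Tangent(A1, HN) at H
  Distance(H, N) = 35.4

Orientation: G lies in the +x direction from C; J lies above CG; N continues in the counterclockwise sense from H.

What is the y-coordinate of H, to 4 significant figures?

6.480

C is at the origin; C and G share the same y with |CG| = 44.5 and G on the +x side, so G = (44.50, 0.000). Since A1 is tangent to CG there, JG ⟂ CG, so J = G + (0, 10.1) = (44.50, 10.10). On A1, G sits at bearing -90° from J; a 69° counterclockwise sweep puts H at bearing -21°, so H = J + 10.1·(cos -21°, sin -21°) = (53.93, 6.480). So H.y = 6.480.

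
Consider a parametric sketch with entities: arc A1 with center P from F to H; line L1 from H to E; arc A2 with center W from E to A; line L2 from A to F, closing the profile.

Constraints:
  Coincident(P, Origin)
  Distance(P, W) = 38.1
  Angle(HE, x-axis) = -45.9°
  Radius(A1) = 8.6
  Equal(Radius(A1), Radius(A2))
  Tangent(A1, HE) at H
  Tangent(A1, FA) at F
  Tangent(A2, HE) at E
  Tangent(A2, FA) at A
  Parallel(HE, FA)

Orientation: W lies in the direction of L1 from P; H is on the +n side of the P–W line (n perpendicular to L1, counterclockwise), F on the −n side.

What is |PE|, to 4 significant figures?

39.06

The slot axis is L1's direction at -45.9°, so u = (cos -45.9°, sin -45.9°) = (0.6959, -0.7181) and n = (−sin -45.9°, cos -45.9°) = (0.7181, 0.6959). P is at the origin and W lies 38.1 along u from P, so W = 38.1·u = (26.51, -27.36). Tangency of A1 to both parallel lines with radius 8.6 puts H and F at P ± 8.6·n: H = (6.176, 5.985), F = (-6.176, -5.985). Equal radii place E and A the same way about W: E = W + 8.6·n = (32.69, -21.38), A = W − 8.6·n = (20.34, -33.35). Then |PE| = |E − P| = 39.06.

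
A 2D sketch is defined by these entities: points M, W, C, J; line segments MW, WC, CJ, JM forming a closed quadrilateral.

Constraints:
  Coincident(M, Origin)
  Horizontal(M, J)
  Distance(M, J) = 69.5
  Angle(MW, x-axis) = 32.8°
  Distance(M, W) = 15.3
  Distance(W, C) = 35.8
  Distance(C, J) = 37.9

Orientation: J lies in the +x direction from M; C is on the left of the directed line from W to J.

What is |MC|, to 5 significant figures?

51.099

M is at the origin; M and J share the same y with |MJ| = 69.5 and J in +x, so J = (69.5, 0). MW runs at 32.8° with |MW| = 15.3, so W = (12.861, 8.2881). C is determined by |WC| = 35.8 and |CJ| = 37.9 together: it lies at the intersection of circle(W, 35.8) and circle(J, 37.9). With |WJ| = 57.243, the foot of the radical line on WJ is 27.269 from W and the perpendicular offset is √(35.8² − 27.269²) = 23.195. Taking the left-of-WJ solution: C = (43.201, 27.291).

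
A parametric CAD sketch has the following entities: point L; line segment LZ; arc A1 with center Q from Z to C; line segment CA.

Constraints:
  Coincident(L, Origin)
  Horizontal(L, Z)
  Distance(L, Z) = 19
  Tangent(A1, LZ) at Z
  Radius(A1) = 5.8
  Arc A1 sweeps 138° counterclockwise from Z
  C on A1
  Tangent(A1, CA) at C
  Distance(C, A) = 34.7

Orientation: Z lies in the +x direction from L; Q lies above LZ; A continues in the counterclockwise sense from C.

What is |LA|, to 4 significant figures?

33.46

L is at the origin; LZ is horizontal with |LZ| = 19.0 and Z on the +x side, so Z = (19.00, 0.000). A1 meets LZ tangentially, so QZ is at right angles to LZ, so Q = Z + (0, 5.8) = (19.00, 5.800). On A1, Z sits at bearing -90° from Q; a 138° counterclockwise sweep puts C at bearing 48°, so C = Q + 5.8·(cos 48°, sin 48°) = (22.88, 10.11). A1 meets CA tangentially, so QC is at right angles to CA, so CA runs along (−sin 48°, cos 48°); with |CA| = 34.7, A = (-2.906, 33.33). Then |LA| = |A − L| = 33.46.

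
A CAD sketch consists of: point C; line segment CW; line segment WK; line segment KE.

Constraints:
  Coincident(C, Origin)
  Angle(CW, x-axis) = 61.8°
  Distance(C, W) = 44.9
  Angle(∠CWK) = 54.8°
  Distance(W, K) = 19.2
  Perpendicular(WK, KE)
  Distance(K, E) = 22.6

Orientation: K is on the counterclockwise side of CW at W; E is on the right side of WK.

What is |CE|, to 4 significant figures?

59.67

∠CWK = 54.8°, so WK runs at 61.8° + (180° − 54.8°) = 187.0° from the x-axis; with |WK| = 19.2, K = W + 19.2·(cos 187.0°, sin 187.0°) = (2.161, 37.23). WK is perpendicular to KE; with |KE| = 22.6 on the right of WK, E = K + 22.6·(-0.1219, 0.9925) = (-0.5936, 59.66). Then |CE| = |E − C| = 59.67.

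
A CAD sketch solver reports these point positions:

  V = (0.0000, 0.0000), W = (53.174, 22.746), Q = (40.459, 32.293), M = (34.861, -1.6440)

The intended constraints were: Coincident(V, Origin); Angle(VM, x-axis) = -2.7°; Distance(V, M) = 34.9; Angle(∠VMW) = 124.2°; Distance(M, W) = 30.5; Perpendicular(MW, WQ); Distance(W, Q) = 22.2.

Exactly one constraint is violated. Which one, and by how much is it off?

Distance(W, Q) = 22.2 — off by 6.30.

V = (0.00, 0.00) ✓; VM at -2.700° ✓; |VM| = 34.90 ✓; ∠VMW = 124.2° ✓; |MW| = 30.50 ✓; ∠(MW, WQ) = 90.00° ✓; |WQ| = 15.90 ✗.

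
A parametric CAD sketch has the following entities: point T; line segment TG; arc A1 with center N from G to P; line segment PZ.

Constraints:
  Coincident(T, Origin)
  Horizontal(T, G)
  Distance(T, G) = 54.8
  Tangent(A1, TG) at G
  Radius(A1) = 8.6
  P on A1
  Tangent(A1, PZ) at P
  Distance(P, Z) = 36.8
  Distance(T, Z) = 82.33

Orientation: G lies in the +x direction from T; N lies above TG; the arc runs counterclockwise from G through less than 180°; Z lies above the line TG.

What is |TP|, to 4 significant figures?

63.63

Checks: |NP| = 8.600 ✓; ∠(NP, PZ) = 90.00° ✓; |PZ| = 36.80 ✓; |TZ| = 82.33 ✓.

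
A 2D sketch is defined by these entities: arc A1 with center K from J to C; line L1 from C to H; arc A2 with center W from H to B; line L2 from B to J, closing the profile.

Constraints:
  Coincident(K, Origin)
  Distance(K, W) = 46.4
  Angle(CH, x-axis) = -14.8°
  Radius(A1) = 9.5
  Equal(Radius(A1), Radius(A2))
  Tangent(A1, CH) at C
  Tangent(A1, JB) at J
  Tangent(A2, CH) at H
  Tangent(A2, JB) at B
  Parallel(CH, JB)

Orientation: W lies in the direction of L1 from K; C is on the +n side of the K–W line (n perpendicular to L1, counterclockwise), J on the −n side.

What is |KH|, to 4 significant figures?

47.36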